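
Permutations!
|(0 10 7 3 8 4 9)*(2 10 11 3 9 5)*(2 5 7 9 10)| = |(0 11 3 8 4 7 10 9)| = 8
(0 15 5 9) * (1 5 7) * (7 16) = (0 15 16 7 1 5 9) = [15, 5, 2, 3, 4, 9, 6, 1, 8, 0, 10, 11, 12, 13, 14, 16, 7]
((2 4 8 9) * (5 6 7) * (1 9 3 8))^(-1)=((1 9 2 4)(3 8)(5 6 7))^(-1)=(1 4 2 9)(3 8)(5 7 6)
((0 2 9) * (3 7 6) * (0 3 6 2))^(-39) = ((2 9 3 7))^(-39) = (2 9 3 7)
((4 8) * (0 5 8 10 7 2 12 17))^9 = ((0 5 8 4 10 7 2 12 17))^9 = (17)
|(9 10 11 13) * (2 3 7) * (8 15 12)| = |(2 3 7)(8 15 12)(9 10 11 13)| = 12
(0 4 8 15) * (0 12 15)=(0 4 8)(12 15)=[4, 1, 2, 3, 8, 5, 6, 7, 0, 9, 10, 11, 15, 13, 14, 12]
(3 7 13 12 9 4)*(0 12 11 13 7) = [12, 1, 2, 0, 3, 5, 6, 7, 8, 4, 10, 13, 9, 11] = (0 12 9 4 3)(11 13)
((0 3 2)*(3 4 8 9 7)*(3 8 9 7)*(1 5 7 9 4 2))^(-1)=((0 2)(1 5 7 8 9 3))^(-1)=(0 2)(1 3 9 8 7 5)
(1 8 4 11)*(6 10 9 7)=(1 8 4 11)(6 10 9 7)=[0, 8, 2, 3, 11, 5, 10, 6, 4, 7, 9, 1]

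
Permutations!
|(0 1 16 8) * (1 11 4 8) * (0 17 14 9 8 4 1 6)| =|(0 11 1 16 6)(8 17 14 9)| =20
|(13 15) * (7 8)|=2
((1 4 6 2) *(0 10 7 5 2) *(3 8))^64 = (10)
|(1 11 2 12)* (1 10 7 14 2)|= 10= |(1 11)(2 12 10 7 14)|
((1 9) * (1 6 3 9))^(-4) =((3 9 6))^(-4) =(3 6 9)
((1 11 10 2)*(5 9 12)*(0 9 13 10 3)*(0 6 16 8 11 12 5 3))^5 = (0 2 16 5 12 11 10 6 9 1 8 13 3)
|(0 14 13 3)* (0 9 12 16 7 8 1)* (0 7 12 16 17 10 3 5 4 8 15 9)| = |(0 14 13 5 4 8 1 7 15 9 16 12 17 10 3)| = 15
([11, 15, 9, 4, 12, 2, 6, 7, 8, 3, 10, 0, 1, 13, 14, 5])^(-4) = [0, 9, 12, 15, 5, 4, 6, 7, 8, 1, 10, 11, 2, 13, 14, 3]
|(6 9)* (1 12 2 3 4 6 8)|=8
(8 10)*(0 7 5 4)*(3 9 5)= (0 7 3 9 5 4)(8 10)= [7, 1, 2, 9, 0, 4, 6, 3, 10, 5, 8]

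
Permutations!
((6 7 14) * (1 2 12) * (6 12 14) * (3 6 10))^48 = (14)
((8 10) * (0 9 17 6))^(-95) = (0 9 17 6)(8 10)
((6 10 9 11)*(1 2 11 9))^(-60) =(11)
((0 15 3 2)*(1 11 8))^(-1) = (0 2 3 15)(1 8 11)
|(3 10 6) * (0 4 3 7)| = 6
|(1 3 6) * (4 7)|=6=|(1 3 6)(4 7)|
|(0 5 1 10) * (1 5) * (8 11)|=|(0 1 10)(8 11)|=6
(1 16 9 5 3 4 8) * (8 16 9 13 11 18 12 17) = [0, 9, 2, 4, 16, 3, 6, 7, 1, 5, 10, 18, 17, 11, 14, 15, 13, 8, 12] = (1 9 5 3 4 16 13 11 18 12 17 8)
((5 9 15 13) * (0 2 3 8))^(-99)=(0 2 3 8)(5 9 15 13)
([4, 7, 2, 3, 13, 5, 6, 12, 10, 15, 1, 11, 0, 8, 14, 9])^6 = (15)(0 7 10 13)(1 8 4 12)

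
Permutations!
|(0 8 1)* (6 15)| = |(0 8 1)(6 15)| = 6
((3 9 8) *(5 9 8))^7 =(3 8)(5 9)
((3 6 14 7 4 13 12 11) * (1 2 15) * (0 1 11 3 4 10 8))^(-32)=(0 14 13 2 10 3 11)(1 7 12 15 8 6 4)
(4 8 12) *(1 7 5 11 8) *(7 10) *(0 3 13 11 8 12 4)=(0 3 13 11 12)(1 10 7 5 8 4)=[3, 10, 2, 13, 1, 8, 6, 5, 4, 9, 7, 12, 0, 11]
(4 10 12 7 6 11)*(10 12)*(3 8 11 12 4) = (3 8 11)(6 12 7) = [0, 1, 2, 8, 4, 5, 12, 6, 11, 9, 10, 3, 7]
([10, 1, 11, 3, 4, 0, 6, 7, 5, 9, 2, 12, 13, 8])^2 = [2, 1, 12, 3, 4, 10, 6, 7, 0, 9, 11, 13, 8, 5]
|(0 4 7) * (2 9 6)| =3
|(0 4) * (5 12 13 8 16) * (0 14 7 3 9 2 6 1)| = |(0 4 14 7 3 9 2 6 1)(5 12 13 8 16)| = 45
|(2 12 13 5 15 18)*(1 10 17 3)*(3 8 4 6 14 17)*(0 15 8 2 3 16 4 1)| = |(0 15 18 3)(1 10 16 4 6 14 17 2 12 13 5 8)| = 12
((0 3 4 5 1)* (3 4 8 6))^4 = (3 8 6)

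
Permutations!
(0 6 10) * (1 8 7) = (0 6 10)(1 8 7) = [6, 8, 2, 3, 4, 5, 10, 1, 7, 9, 0]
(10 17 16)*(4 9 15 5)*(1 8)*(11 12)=[0, 8, 2, 3, 9, 4, 6, 7, 1, 15, 17, 12, 11, 13, 14, 5, 10, 16]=(1 8)(4 9 15 5)(10 17 16)(11 12)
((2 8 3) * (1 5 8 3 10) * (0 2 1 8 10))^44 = (0 3 5 8 2 1 10)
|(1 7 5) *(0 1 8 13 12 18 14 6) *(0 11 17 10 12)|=42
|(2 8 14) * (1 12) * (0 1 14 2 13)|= |(0 1 12 14 13)(2 8)|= 10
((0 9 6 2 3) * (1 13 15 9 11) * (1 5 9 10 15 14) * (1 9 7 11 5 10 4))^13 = ((0 5 7 11 10 15 4 1 13 14 9 6 2 3))^13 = (0 3 2 6 9 14 13 1 4 15 10 11 7 5)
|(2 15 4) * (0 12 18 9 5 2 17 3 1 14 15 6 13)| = |(0 12 18 9 5 2 6 13)(1 14 15 4 17 3)| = 24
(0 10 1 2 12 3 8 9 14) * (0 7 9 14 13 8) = (0 10 1 2 12 3)(7 9 13 8 14) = [10, 2, 12, 0, 4, 5, 6, 9, 14, 13, 1, 11, 3, 8, 7]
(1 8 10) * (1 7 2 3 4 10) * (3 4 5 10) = (1 8)(2 4 3 5 10 7) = [0, 8, 4, 5, 3, 10, 6, 2, 1, 9, 7]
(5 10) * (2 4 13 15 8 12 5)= [0, 1, 4, 3, 13, 10, 6, 7, 12, 9, 2, 11, 5, 15, 14, 8]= (2 4 13 15 8 12 5 10)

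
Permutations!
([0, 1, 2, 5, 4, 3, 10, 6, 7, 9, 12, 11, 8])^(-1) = [0, 1, 2, 5, 4, 3, 7, 8, 12, 9, 6, 11, 10]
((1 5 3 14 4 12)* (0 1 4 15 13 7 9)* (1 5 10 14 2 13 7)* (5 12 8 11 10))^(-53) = ((0 12 4 8 11 10 14 15 7 9)(1 5 3 2 13))^(-53) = (0 15 11 12 7 10 4 9 14 8)(1 3 13 5 2)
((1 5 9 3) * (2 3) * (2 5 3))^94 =((1 3)(5 9))^94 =(9)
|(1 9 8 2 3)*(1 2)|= 6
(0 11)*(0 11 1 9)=(11)(0 1 9)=[1, 9, 2, 3, 4, 5, 6, 7, 8, 0, 10, 11]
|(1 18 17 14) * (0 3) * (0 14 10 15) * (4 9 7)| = |(0 3 14 1 18 17 10 15)(4 9 7)| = 24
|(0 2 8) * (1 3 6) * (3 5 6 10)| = 6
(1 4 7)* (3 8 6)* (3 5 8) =(1 4 7)(5 8 6) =[0, 4, 2, 3, 7, 8, 5, 1, 6]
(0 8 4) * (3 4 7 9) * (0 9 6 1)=(0 8 7 6 1)(3 4 9)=[8, 0, 2, 4, 9, 5, 1, 6, 7, 3]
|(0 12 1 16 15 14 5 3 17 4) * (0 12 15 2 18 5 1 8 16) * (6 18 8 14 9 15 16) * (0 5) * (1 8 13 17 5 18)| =12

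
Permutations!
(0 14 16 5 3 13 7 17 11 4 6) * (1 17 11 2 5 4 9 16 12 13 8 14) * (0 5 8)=(0 1 17 2 8 14 12 13 7 11 9 16 4 6 5 3)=[1, 17, 8, 0, 6, 3, 5, 11, 14, 16, 10, 9, 13, 7, 12, 15, 4, 2]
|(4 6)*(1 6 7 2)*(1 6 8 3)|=|(1 8 3)(2 6 4 7)|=12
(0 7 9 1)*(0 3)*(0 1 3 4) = [7, 4, 2, 1, 0, 5, 6, 9, 8, 3] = (0 7 9 3 1 4)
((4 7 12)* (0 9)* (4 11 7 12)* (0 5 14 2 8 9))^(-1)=((2 8 9 5 14)(4 12 11 7))^(-1)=(2 14 5 9 8)(4 7 11 12)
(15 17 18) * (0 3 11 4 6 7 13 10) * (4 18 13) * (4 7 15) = (0 3 11 18 4 6 15 17 13 10) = [3, 1, 2, 11, 6, 5, 15, 7, 8, 9, 0, 18, 12, 10, 14, 17, 16, 13, 4]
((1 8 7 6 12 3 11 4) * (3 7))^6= (12)(1 8 3 11 4)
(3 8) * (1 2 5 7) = (1 2 5 7)(3 8) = [0, 2, 5, 8, 4, 7, 6, 1, 3]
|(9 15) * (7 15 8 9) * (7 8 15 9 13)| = |(7 9 15 8 13)| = 5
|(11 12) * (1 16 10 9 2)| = 10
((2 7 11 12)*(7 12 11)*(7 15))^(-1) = (2 12)(7 15)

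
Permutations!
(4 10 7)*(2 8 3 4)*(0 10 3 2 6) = [10, 1, 8, 4, 3, 5, 0, 6, 2, 9, 7] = (0 10 7 6)(2 8)(3 4)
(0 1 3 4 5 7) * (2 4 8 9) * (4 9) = [1, 3, 9, 8, 5, 7, 6, 0, 4, 2] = (0 1 3 8 4 5 7)(2 9)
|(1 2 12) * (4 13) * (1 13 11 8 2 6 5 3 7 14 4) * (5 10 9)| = 14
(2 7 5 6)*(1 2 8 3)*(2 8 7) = (1 8 3)(5 6 7) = [0, 8, 2, 1, 4, 6, 7, 5, 3]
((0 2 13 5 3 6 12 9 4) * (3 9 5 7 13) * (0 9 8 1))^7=((0 2 3 6 12 5 8 1)(4 9)(7 13))^7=(0 1 8 5 12 6 3 2)(4 9)(7 13)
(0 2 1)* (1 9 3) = [2, 0, 9, 1, 4, 5, 6, 7, 8, 3] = (0 2 9 3 1)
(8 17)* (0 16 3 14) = (0 16 3 14)(8 17) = [16, 1, 2, 14, 4, 5, 6, 7, 17, 9, 10, 11, 12, 13, 0, 15, 3, 8]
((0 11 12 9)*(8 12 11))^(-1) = ((0 8 12 9))^(-1) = (0 9 12 8)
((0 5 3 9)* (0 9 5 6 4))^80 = ((9)(0 6 4)(3 5))^80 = (9)(0 4 6)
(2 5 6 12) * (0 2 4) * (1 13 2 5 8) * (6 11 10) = (0 5 11 10 6 12 4)(1 13 2 8) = [5, 13, 8, 3, 0, 11, 12, 7, 1, 9, 6, 10, 4, 2]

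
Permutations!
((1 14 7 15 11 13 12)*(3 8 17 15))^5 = ((1 14 7 3 8 17 15 11 13 12))^5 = (1 17)(3 13)(7 11)(8 12)(14 15)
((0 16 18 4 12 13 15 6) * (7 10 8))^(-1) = (0 6 15 13 12 4 18 16)(7 8 10)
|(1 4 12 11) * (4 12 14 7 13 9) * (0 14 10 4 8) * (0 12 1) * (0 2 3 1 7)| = 18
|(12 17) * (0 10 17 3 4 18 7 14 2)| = 10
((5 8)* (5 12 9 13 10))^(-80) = (5 13 12)(8 10 9)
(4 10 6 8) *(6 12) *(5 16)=(4 10 12 6 8)(5 16)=[0, 1, 2, 3, 10, 16, 8, 7, 4, 9, 12, 11, 6, 13, 14, 15, 5]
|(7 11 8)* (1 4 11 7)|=|(1 4 11 8)|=4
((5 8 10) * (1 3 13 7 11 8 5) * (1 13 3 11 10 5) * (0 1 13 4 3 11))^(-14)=(3 8 13 10)(4 11 5 7)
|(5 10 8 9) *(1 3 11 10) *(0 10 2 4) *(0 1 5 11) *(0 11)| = 20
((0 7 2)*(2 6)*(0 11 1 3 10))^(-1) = (0 10 3 1 11 2 6 7)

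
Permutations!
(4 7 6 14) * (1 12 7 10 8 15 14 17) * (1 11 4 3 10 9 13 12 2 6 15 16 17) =(1 2 6)(3 10 8 16 17 11 4 9 13 12 7 15 14) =[0, 2, 6, 10, 9, 5, 1, 15, 16, 13, 8, 4, 7, 12, 3, 14, 17, 11]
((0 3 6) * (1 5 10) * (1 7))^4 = ((0 3 6)(1 5 10 7))^4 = (10)(0 3 6)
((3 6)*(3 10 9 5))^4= ((3 6 10 9 5))^4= (3 5 9 10 6)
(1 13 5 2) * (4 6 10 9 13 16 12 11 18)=(1 16 12 11 18 4 6 10 9 13 5 2)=[0, 16, 1, 3, 6, 2, 10, 7, 8, 13, 9, 18, 11, 5, 14, 15, 12, 17, 4]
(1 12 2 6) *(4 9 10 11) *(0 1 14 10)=(0 1 12 2 6 14 10 11 4 9)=[1, 12, 6, 3, 9, 5, 14, 7, 8, 0, 11, 4, 2, 13, 10]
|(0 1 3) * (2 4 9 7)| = |(0 1 3)(2 4 9 7)| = 12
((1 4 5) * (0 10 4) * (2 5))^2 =(0 4 5)(1 10 2)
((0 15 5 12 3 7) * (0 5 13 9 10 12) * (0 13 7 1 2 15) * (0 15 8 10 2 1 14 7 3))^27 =(0 14 13 8)(2 12 3 5)(7 9 10 15)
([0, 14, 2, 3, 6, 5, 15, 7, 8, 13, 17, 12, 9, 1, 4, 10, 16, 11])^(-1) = (1 13 9 12 11 17 10 15 6 4 14)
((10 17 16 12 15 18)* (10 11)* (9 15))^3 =((9 15 18 11 10 17 16 12))^3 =(9 11 16 15 10 12 18 17)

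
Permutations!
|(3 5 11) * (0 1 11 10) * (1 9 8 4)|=|(0 9 8 4 1 11 3 5 10)|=9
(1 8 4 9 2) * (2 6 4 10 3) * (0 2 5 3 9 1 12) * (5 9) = (0 2 12)(1 8 10 5 3 9 6 4) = [2, 8, 12, 9, 1, 3, 4, 7, 10, 6, 5, 11, 0]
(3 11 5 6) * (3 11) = (5 6 11) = [0, 1, 2, 3, 4, 6, 11, 7, 8, 9, 10, 5]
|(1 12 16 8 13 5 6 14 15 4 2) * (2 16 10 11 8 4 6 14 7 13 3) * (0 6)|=14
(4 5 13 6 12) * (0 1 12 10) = (0 1 12 4 5 13 6 10) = [1, 12, 2, 3, 5, 13, 10, 7, 8, 9, 0, 11, 4, 6]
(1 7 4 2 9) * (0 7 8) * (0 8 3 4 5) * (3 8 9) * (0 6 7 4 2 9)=(0 4 9 1 8)(2 3)(5 6 7)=[4, 8, 3, 2, 9, 6, 7, 5, 0, 1]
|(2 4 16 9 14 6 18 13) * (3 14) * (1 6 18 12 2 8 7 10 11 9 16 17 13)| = 15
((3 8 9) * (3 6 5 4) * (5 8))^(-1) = (3 4 5)(6 9 8)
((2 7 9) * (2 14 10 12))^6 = ((2 7 9 14 10 12))^6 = (14)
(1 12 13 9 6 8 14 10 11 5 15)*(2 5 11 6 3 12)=(1 2 5 15)(3 12 13 9)(6 8 14 10)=[0, 2, 5, 12, 4, 15, 8, 7, 14, 3, 6, 11, 13, 9, 10, 1]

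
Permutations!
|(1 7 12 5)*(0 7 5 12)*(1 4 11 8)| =10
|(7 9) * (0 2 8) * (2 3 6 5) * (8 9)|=|(0 3 6 5 2 9 7 8)|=8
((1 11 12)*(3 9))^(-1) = (1 12 11)(3 9)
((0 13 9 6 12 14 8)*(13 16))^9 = (0 16 13 9 6 12 14 8)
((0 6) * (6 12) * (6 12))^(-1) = (12)(0 6)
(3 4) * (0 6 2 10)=(0 6 2 10)(3 4)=[6, 1, 10, 4, 3, 5, 2, 7, 8, 9, 0]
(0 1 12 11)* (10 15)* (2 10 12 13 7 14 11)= (0 1 13 7 14 11)(2 10 15 12)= [1, 13, 10, 3, 4, 5, 6, 14, 8, 9, 15, 0, 2, 7, 11, 12]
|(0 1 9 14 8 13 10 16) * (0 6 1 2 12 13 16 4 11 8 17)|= |(0 2 12 13 10 4 11 8 16 6 1 9 14 17)|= 14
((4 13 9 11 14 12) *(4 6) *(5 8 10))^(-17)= ((4 13 9 11 14 12 6)(5 8 10))^(-17)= (4 14 13 12 9 6 11)(5 8 10)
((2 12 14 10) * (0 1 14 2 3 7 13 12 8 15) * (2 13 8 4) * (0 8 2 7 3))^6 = ((0 1 14 10)(2 4 7)(8 15)(12 13))^6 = (15)(0 14)(1 10)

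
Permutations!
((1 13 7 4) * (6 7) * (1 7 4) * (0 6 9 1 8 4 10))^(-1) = (0 10 6)(1 9 13)(4 8 7)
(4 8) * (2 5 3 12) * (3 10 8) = [0, 1, 5, 12, 3, 10, 6, 7, 4, 9, 8, 11, 2] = (2 5 10 8 4 3 12)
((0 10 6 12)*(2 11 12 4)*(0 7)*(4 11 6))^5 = (0 11 4 7 6 10 12 2)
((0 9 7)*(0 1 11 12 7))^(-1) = (0 9)(1 7 12 11)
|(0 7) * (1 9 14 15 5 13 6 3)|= |(0 7)(1 9 14 15 5 13 6 3)|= 8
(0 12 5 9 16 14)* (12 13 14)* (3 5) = (0 13 14)(3 5 9 16 12) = [13, 1, 2, 5, 4, 9, 6, 7, 8, 16, 10, 11, 3, 14, 0, 15, 12]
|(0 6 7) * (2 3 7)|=5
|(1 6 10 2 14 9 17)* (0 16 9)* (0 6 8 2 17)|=|(0 16 9)(1 8 2 14 6 10 17)|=21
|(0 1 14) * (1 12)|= |(0 12 1 14)|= 4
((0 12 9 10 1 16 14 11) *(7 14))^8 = ((0 12 9 10 1 16 7 14 11))^8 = (0 11 14 7 16 1 10 9 12)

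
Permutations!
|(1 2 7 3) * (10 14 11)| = 12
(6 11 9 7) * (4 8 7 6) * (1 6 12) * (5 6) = (1 5 6 11 9 12)(4 8 7) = [0, 5, 2, 3, 8, 6, 11, 4, 7, 12, 10, 9, 1]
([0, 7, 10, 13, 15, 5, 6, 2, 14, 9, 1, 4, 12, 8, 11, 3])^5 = (1 7 2 10)(3 4 14 13 15 11 8)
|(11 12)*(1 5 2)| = 6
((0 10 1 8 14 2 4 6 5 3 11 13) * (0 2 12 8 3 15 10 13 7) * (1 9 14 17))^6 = ((0 13 2 4 6 5 15 10 9 14 12 8 17 1 3 11 7))^6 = (0 15 17 13 10 1 2 9 3 4 14 11 6 12 7 5 8)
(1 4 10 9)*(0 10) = [10, 4, 2, 3, 0, 5, 6, 7, 8, 1, 9] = (0 10 9 1 4)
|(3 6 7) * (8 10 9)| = 3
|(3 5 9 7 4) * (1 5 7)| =3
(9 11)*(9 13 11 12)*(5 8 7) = [0, 1, 2, 3, 4, 8, 6, 5, 7, 12, 10, 13, 9, 11] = (5 8 7)(9 12)(11 13)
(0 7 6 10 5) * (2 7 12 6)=(0 12 6 10 5)(2 7)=[12, 1, 7, 3, 4, 0, 10, 2, 8, 9, 5, 11, 6]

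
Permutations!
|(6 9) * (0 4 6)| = |(0 4 6 9)| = 4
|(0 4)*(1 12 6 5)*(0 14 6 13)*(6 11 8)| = 10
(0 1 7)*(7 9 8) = (0 1 9 8 7) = [1, 9, 2, 3, 4, 5, 6, 0, 7, 8]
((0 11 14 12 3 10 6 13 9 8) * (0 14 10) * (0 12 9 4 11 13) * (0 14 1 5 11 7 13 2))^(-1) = (0 2)(1 8 9 14 6 10 11 5)(3 12)(4 13 7)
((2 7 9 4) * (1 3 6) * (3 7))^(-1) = ((1 7 9 4 2 3 6))^(-1) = (1 6 3 2 4 9 7)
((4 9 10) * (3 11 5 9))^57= ((3 11 5 9 10 4))^57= (3 9)(4 5)(10 11)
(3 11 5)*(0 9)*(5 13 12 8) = (0 9)(3 11 13 12 8 5) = [9, 1, 2, 11, 4, 3, 6, 7, 5, 0, 10, 13, 8, 12]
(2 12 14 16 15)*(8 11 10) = [0, 1, 12, 3, 4, 5, 6, 7, 11, 9, 8, 10, 14, 13, 16, 2, 15] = (2 12 14 16 15)(8 11 10)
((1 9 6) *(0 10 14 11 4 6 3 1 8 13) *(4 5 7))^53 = ((0 10 14 11 5 7 4 6 8 13)(1 9 3))^53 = (0 11 4 13 14 7 8 10 5 6)(1 3 9)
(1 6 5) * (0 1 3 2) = (0 1 6 5 3 2) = [1, 6, 0, 2, 4, 3, 5]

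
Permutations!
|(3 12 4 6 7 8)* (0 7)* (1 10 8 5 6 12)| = 4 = |(0 7 5 6)(1 10 8 3)(4 12)|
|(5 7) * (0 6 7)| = 4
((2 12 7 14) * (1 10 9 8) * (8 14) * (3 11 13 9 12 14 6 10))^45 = ((1 3 11 13 9 6 10 12 7 8)(2 14))^45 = (1 6)(2 14)(3 10)(7 13)(8 9)(11 12)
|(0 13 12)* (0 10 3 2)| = |(0 13 12 10 3 2)| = 6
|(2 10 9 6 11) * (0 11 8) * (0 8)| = 6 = |(0 11 2 10 9 6)|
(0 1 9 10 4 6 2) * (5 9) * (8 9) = [1, 5, 0, 3, 6, 8, 2, 7, 9, 10, 4] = (0 1 5 8 9 10 4 6 2)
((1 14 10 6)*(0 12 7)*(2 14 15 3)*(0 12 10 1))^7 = (0 10 6)(1 3 14 15 2)(7 12)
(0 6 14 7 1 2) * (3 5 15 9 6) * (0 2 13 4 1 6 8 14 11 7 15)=(0 3 5)(1 13 4)(6 11 7)(8 14 15 9)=[3, 13, 2, 5, 1, 0, 11, 6, 14, 8, 10, 7, 12, 4, 15, 9]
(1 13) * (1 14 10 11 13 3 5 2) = (1 3 5 2)(10 11 13 14) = [0, 3, 1, 5, 4, 2, 6, 7, 8, 9, 11, 13, 12, 14, 10]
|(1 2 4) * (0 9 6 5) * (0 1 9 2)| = 7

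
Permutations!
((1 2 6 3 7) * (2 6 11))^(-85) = (1 7 3 6)(2 11)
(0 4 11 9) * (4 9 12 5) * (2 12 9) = (0 2 12 5 4 11 9) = [2, 1, 12, 3, 11, 4, 6, 7, 8, 0, 10, 9, 5]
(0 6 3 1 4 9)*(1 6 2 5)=(0 2 5 1 4 9)(3 6)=[2, 4, 5, 6, 9, 1, 3, 7, 8, 0]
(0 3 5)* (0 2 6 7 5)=(0 3)(2 6 7 5)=[3, 1, 6, 0, 4, 2, 7, 5]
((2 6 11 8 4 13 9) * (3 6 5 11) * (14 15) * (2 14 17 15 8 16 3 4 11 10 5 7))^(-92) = (17)(3 11 14 13 6 16 8 9 4)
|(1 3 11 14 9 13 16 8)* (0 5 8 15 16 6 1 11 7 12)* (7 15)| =14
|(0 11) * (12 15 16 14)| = |(0 11)(12 15 16 14)| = 4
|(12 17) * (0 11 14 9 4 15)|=6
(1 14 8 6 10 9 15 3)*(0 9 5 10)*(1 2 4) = (0 9 15 3 2 4 1 14 8 6)(5 10) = [9, 14, 4, 2, 1, 10, 0, 7, 6, 15, 5, 11, 12, 13, 8, 3]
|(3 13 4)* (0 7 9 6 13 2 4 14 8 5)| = 24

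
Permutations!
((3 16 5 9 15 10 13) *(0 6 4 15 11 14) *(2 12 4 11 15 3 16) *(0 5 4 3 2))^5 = (0 9 4 6 15 2 11 10 12 14 13 3 5 16)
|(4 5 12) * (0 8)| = 6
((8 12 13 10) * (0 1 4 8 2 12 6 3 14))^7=((0 1 4 8 6 3 14)(2 12 13 10))^7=(14)(2 10 13 12)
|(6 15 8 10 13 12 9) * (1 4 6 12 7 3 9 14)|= |(1 4 6 15 8 10 13 7 3 9 12 14)|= 12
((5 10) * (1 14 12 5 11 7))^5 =((1 14 12 5 10 11 7))^5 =(1 11 5 14 7 10 12)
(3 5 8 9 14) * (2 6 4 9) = [0, 1, 6, 5, 9, 8, 4, 7, 2, 14, 10, 11, 12, 13, 3] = (2 6 4 9 14 3 5 8)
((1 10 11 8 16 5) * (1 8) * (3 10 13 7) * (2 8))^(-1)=(1 11 10 3 7 13)(2 5 16 8)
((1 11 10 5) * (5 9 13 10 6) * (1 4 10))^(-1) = ((1 11 6 5 4 10 9 13))^(-1) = (1 13 9 10 4 5 6 11)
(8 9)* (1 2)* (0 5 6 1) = (0 5 6 1 2)(8 9) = [5, 2, 0, 3, 4, 6, 1, 7, 9, 8]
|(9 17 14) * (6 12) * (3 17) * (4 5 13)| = 12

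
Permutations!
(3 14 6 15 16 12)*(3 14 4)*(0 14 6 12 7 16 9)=(0 14 12 6 15 9)(3 4)(7 16)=[14, 1, 2, 4, 3, 5, 15, 16, 8, 0, 10, 11, 6, 13, 12, 9, 7]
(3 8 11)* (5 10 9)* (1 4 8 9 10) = (1 4 8 11 3 9 5) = [0, 4, 2, 9, 8, 1, 6, 7, 11, 5, 10, 3]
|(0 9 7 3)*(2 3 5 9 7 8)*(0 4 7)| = |(2 3 4 7 5 9 8)| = 7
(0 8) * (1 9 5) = [8, 9, 2, 3, 4, 1, 6, 7, 0, 5] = (0 8)(1 9 5)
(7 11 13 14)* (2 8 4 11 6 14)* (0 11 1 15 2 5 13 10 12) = [11, 15, 8, 3, 1, 13, 14, 6, 4, 9, 12, 10, 0, 5, 7, 2] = (0 11 10 12)(1 15 2 8 4)(5 13)(6 14 7)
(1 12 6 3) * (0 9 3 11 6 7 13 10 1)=(0 9 3)(1 12 7 13 10)(6 11)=[9, 12, 2, 0, 4, 5, 11, 13, 8, 3, 1, 6, 7, 10]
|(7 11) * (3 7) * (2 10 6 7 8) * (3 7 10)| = |(2 3 8)(6 10)(7 11)| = 6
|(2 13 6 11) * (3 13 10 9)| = |(2 10 9 3 13 6 11)| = 7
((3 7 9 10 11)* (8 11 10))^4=(3 11 8 9 7)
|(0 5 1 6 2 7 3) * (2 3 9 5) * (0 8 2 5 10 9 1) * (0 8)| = |(0 5 8 2 7 1 6 3)(9 10)| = 8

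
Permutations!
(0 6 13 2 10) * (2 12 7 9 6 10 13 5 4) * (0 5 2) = [10, 1, 13, 3, 0, 4, 2, 9, 8, 6, 5, 11, 7, 12] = (0 10 5 4)(2 13 12 7 9 6)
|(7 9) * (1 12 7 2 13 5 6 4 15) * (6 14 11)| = 12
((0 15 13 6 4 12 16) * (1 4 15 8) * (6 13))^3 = (0 4)(1 16)(6 15)(8 12)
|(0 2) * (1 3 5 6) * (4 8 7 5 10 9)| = 18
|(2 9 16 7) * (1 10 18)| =|(1 10 18)(2 9 16 7)| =12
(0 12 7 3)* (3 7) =(0 12 3) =[12, 1, 2, 0, 4, 5, 6, 7, 8, 9, 10, 11, 3]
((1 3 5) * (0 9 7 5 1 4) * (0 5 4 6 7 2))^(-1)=(0 2 9)(1 3)(4 7 6 5)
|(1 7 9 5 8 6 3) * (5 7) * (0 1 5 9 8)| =8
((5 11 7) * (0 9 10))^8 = ((0 9 10)(5 11 7))^8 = (0 10 9)(5 7 11)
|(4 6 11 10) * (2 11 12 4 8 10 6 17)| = 6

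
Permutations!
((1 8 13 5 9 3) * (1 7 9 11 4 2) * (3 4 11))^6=(1 9 5)(2 7 13)(3 8 4)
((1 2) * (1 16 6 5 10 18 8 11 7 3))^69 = (1 6 18 7 2 5 8 3 16 10 11)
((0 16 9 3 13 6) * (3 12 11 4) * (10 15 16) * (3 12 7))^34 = (0 13 7 16 10 6 3 9 15)(4 12 11)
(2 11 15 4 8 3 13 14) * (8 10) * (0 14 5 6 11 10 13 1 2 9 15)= [14, 2, 10, 1, 13, 6, 11, 7, 3, 15, 8, 0, 12, 5, 9, 4]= (0 14 9 15 4 13 5 6 11)(1 2 10 8 3)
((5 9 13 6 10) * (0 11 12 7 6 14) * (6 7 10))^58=((0 11 12 10 5 9 13 14))^58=(0 12 5 13)(9 14 11 10)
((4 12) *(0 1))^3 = (0 1)(4 12)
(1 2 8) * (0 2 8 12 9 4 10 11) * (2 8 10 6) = (0 8 1 10 11)(2 12 9 4 6) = [8, 10, 12, 3, 6, 5, 2, 7, 1, 4, 11, 0, 9]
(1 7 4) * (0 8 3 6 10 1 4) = [8, 7, 2, 6, 4, 5, 10, 0, 3, 9, 1] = (0 8 3 6 10 1 7)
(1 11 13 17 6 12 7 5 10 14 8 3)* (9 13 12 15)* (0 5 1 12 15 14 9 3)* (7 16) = [5, 11, 2, 12, 4, 10, 14, 1, 0, 13, 9, 15, 16, 17, 8, 3, 7, 6] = (0 5 10 9 13 17 6 14 8)(1 11 15 3 12 16 7)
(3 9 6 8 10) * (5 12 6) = (3 9 5 12 6 8 10) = [0, 1, 2, 9, 4, 12, 8, 7, 10, 5, 3, 11, 6]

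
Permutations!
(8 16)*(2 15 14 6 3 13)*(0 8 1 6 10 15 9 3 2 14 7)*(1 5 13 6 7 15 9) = (0 8 16 5 13 14 10 9 3 6 2 1 7) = [8, 7, 1, 6, 4, 13, 2, 0, 16, 3, 9, 11, 12, 14, 10, 15, 5]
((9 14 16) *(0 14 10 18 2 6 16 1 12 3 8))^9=((0 14 1 12 3 8)(2 6 16 9 10 18))^9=(0 12)(1 8)(2 9)(3 14)(6 10)(16 18)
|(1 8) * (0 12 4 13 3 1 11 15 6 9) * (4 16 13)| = |(0 12 16 13 3 1 8 11 15 6 9)| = 11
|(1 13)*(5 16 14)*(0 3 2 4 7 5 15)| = 18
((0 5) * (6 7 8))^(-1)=(0 5)(6 8 7)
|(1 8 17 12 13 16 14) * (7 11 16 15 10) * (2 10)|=12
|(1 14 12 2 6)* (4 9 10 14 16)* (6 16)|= |(1 6)(2 16 4 9 10 14 12)|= 14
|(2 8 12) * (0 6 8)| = |(0 6 8 12 2)| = 5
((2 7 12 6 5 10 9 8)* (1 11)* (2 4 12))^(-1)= (1 11)(2 7)(4 8 9 10 5 6 12)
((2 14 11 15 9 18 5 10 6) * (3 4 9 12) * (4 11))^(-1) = (2 6 10 5 18 9 4 14)(3 12 15 11)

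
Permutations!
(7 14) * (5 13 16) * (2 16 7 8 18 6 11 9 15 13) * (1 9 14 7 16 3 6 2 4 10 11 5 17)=(1 9 15 13 16 17)(2 3 6 5 4 10 11 14 8 18)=[0, 9, 3, 6, 10, 4, 5, 7, 18, 15, 11, 14, 12, 16, 8, 13, 17, 1, 2]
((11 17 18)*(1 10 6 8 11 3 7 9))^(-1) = (1 9 7 3 18 17 11 8 6 10)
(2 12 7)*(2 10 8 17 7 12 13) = (2 13)(7 10 8 17) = [0, 1, 13, 3, 4, 5, 6, 10, 17, 9, 8, 11, 12, 2, 14, 15, 16, 7]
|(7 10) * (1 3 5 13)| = |(1 3 5 13)(7 10)| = 4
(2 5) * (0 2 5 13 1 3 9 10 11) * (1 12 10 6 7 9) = (0 2 13 12 10 11)(1 3)(6 7 9) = [2, 3, 13, 1, 4, 5, 7, 9, 8, 6, 11, 0, 10, 12]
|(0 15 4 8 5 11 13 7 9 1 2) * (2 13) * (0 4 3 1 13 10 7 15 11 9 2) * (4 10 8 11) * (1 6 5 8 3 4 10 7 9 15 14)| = 12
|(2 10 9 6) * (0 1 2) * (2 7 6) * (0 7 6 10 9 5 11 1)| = |(1 6 7 10 5 11)(2 9)| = 6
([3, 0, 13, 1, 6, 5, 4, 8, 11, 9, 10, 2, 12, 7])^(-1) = (0 1 3)(2 11 8 7 13)(4 6)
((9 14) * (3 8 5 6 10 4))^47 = ((3 8 5 6 10 4)(9 14))^47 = (3 4 10 6 5 8)(9 14)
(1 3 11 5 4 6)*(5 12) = (1 3 11 12 5 4 6) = [0, 3, 2, 11, 6, 4, 1, 7, 8, 9, 10, 12, 5]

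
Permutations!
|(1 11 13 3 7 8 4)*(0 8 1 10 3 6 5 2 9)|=13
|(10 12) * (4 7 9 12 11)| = |(4 7 9 12 10 11)| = 6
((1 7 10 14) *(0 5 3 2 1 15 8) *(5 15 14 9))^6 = ((0 15 8)(1 7 10 9 5 3 2))^6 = (15)(1 2 3 5 9 10 7)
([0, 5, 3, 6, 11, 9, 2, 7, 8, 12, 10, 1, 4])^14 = (1 9 4)(2 6 3)(5 12 11)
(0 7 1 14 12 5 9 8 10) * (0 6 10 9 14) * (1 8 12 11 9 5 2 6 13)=(0 7 8 5 14 11 9 12 2 6 10 13 1)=[7, 0, 6, 3, 4, 14, 10, 8, 5, 12, 13, 9, 2, 1, 11]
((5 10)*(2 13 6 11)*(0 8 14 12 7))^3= (0 12 8 7 14)(2 11 6 13)(5 10)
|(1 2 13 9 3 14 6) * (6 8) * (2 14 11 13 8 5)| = 12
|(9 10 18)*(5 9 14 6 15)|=7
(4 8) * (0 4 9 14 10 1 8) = (0 4)(1 8 9 14 10) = [4, 8, 2, 3, 0, 5, 6, 7, 9, 14, 1, 11, 12, 13, 10]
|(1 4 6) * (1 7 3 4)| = |(3 4 6 7)| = 4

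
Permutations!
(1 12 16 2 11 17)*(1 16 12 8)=(1 8)(2 11 17 16)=[0, 8, 11, 3, 4, 5, 6, 7, 1, 9, 10, 17, 12, 13, 14, 15, 2, 16]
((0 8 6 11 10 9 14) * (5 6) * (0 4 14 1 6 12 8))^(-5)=((1 6 11 10 9)(4 14)(5 12 8))^(-5)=(4 14)(5 12 8)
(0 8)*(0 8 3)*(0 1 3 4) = [4, 3, 2, 1, 0, 5, 6, 7, 8] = (8)(0 4)(1 3)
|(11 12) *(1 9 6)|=6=|(1 9 6)(11 12)|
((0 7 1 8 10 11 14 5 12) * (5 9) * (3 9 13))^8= ((0 7 1 8 10 11 14 13 3 9 5 12))^8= (0 3 10)(1 5 14)(7 9 11)(8 12 13)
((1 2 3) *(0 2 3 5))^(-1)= (0 5 2)(1 3)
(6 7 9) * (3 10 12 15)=[0, 1, 2, 10, 4, 5, 7, 9, 8, 6, 12, 11, 15, 13, 14, 3]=(3 10 12 15)(6 7 9)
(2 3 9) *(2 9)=(9)(2 3)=[0, 1, 3, 2, 4, 5, 6, 7, 8, 9]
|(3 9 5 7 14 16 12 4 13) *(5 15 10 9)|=|(3 5 7 14 16 12 4 13)(9 15 10)|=24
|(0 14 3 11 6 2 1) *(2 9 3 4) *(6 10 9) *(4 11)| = 9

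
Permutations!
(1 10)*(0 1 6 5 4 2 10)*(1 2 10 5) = [2, 0, 5, 3, 10, 4, 1, 7, 8, 9, 6] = (0 2 5 4 10 6 1)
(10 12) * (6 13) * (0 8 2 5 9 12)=(0 8 2 5 9 12 10)(6 13)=[8, 1, 5, 3, 4, 9, 13, 7, 2, 12, 0, 11, 10, 6]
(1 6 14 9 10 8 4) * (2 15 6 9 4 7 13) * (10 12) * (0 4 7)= (0 4 1 9 12 10 8)(2 15 6 14 7 13)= [4, 9, 15, 3, 1, 5, 14, 13, 0, 12, 8, 11, 10, 2, 7, 6]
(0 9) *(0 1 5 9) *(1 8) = (1 5 9 8) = [0, 5, 2, 3, 4, 9, 6, 7, 1, 8]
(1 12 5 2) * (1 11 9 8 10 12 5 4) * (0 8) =(0 8 10 12 4 1 5 2 11 9) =[8, 5, 11, 3, 1, 2, 6, 7, 10, 0, 12, 9, 4]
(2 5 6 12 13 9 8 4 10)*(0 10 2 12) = [10, 1, 5, 3, 2, 6, 0, 7, 4, 8, 12, 11, 13, 9] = (0 10 12 13 9 8 4 2 5 6)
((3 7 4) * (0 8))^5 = ((0 8)(3 7 4))^5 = (0 8)(3 4 7)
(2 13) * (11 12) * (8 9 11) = (2 13)(8 9 11 12) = [0, 1, 13, 3, 4, 5, 6, 7, 9, 11, 10, 12, 8, 2]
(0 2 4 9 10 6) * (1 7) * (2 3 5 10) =(0 3 5 10 6)(1 7)(2 4 9) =[3, 7, 4, 5, 9, 10, 0, 1, 8, 2, 6]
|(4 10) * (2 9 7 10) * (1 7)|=|(1 7 10 4 2 9)|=6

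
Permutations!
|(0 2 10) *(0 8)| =4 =|(0 2 10 8)|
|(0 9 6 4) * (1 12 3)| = 12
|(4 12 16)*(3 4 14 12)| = 6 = |(3 4)(12 16 14)|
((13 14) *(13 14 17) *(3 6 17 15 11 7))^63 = (17)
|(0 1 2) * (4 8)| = 6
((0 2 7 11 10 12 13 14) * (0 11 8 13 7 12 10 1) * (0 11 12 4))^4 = (0 2 4)(7 12 14 13 8) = ((0 2 4)(1 11)(7 8 13 14 12))^4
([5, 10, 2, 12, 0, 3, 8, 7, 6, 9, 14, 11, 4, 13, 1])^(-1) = [4, 14, 2, 5, 12, 0, 8, 7, 6, 9, 1, 11, 3, 13, 10]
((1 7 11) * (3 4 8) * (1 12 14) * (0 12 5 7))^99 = (0 1 14 12)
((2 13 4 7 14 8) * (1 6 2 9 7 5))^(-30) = (7 8)(9 14) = ((1 6 2 13 4 5)(7 14 8 9))^(-30)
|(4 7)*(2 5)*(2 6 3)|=4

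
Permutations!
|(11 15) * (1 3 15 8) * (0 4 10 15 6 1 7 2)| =24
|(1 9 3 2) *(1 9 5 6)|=3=|(1 5 6)(2 9 3)|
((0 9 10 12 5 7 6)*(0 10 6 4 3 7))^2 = ((0 9 6 10 12 5)(3 7 4))^2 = (0 6 12)(3 4 7)(5 9 10)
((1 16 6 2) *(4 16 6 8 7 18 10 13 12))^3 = (4 7 13 16 18 12 8 10)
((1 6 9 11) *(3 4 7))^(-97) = (1 11 9 6)(3 7 4)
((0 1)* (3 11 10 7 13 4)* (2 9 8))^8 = (2 8 9)(3 10 13)(4 11 7)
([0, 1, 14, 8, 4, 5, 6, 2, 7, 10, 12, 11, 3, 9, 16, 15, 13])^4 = (2 9 8 16 12)(3 14 10 7 13)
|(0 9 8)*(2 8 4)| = 5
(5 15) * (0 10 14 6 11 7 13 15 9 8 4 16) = [10, 1, 2, 3, 16, 9, 11, 13, 4, 8, 14, 7, 12, 15, 6, 5, 0] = (0 10 14 6 11 7 13 15 5 9 8 4 16)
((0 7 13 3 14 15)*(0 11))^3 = (0 3 11 13 15 7 14)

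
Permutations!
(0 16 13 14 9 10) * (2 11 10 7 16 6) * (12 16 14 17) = (0 6 2 11 10)(7 14 9)(12 16 13 17) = [6, 1, 11, 3, 4, 5, 2, 14, 8, 7, 0, 10, 16, 17, 9, 15, 13, 12]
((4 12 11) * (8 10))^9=((4 12 11)(8 10))^9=(12)(8 10)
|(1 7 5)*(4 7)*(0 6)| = |(0 6)(1 4 7 5)| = 4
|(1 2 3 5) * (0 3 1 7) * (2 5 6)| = 7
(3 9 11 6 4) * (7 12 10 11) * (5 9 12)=(3 12 10 11 6 4)(5 9 7)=[0, 1, 2, 12, 3, 9, 4, 5, 8, 7, 11, 6, 10]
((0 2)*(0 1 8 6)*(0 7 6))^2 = (0 1)(2 8) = ((0 2 1 8)(6 7))^2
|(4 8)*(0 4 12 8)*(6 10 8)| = |(0 4)(6 10 8 12)| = 4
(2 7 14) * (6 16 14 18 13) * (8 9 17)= (2 7 18 13 6 16 14)(8 9 17)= [0, 1, 7, 3, 4, 5, 16, 18, 9, 17, 10, 11, 12, 6, 2, 15, 14, 8, 13]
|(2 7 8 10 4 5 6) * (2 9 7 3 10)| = 9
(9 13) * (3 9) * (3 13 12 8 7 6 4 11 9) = (13)(4 11 9 12 8 7 6) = [0, 1, 2, 3, 11, 5, 4, 6, 7, 12, 10, 9, 8, 13]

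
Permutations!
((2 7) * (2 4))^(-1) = ((2 7 4))^(-1) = (2 4 7)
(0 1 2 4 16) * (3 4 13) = (0 1 2 13 3 4 16) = [1, 2, 13, 4, 16, 5, 6, 7, 8, 9, 10, 11, 12, 3, 14, 15, 0]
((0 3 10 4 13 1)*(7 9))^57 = (0 4)(1 10)(3 13)(7 9) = ((0 3 10 4 13 1)(7 9))^57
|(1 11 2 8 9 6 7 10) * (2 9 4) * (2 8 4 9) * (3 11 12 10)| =24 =|(1 12 10)(2 4 8 9 6 7 3 11)|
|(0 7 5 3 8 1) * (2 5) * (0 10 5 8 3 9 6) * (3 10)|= |(0 7 2 8 1 3 10 5 9 6)|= 10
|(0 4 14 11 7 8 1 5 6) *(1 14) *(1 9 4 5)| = |(0 5 6)(4 9)(7 8 14 11)| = 12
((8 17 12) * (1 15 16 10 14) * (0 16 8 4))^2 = (0 10 1 8 12)(4 16 14 15 17)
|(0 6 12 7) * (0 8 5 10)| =|(0 6 12 7 8 5 10)| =7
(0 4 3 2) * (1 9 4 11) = (0 11 1 9 4 3 2) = [11, 9, 0, 2, 3, 5, 6, 7, 8, 4, 10, 1]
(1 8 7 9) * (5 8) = [0, 5, 2, 3, 4, 8, 6, 9, 7, 1] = (1 5 8 7 9)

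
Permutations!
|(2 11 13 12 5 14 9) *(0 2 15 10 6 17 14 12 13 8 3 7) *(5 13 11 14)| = 15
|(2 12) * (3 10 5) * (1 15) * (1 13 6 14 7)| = |(1 15 13 6 14 7)(2 12)(3 10 5)| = 6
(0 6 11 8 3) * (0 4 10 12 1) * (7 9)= (0 6 11 8 3 4 10 12 1)(7 9)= [6, 0, 2, 4, 10, 5, 11, 9, 3, 7, 12, 8, 1]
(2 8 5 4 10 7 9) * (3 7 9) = (2 8 5 4 10 9)(3 7) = [0, 1, 8, 7, 10, 4, 6, 3, 5, 2, 9]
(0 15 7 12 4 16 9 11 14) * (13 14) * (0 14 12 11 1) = (0 15 7 11 13 12 4 16 9 1) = [15, 0, 2, 3, 16, 5, 6, 11, 8, 1, 10, 13, 4, 12, 14, 7, 9]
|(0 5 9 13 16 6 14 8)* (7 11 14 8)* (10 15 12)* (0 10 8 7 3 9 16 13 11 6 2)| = |(0 5 16 2)(3 9 11 14)(6 7)(8 10 15 12)| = 4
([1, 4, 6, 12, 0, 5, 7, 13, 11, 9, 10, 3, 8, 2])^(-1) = (0 4 1)(2 13 7 6)(3 11 8 12)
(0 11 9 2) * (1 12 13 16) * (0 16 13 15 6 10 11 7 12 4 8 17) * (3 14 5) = (0 7 12 15 6 10 11 9 2 16 1 4 8 17)(3 14 5) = [7, 4, 16, 14, 8, 3, 10, 12, 17, 2, 11, 9, 15, 13, 5, 6, 1, 0]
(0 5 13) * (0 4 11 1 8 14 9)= (0 5 13 4 11 1 8 14 9)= [5, 8, 2, 3, 11, 13, 6, 7, 14, 0, 10, 1, 12, 4, 9]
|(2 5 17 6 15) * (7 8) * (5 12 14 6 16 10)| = 20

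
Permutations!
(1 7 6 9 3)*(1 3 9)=(9)(1 7 6)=[0, 7, 2, 3, 4, 5, 1, 6, 8, 9]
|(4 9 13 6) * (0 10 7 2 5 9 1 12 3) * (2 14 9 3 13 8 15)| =10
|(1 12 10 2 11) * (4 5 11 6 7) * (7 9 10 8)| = 28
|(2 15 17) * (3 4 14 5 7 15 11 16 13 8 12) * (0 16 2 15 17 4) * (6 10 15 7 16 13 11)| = 90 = |(0 13 8 12 3)(2 6 10 15 4 14 5 16 11)(7 17)|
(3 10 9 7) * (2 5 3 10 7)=[0, 1, 5, 7, 4, 3, 6, 10, 8, 2, 9]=(2 5 3 7 10 9)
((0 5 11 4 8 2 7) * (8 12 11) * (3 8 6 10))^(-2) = (0 2 3 6)(4 12 11)(5 7 8 10)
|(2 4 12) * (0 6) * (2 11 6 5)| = |(0 5 2 4 12 11 6)| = 7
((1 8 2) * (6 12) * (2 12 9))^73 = (1 8 12 6 9 2)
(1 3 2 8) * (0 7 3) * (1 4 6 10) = (0 7 3 2 8 4 6 10 1) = [7, 0, 8, 2, 6, 5, 10, 3, 4, 9, 1]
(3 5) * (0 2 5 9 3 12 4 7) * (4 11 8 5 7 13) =(0 2 7)(3 9)(4 13)(5 12 11 8) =[2, 1, 7, 9, 13, 12, 6, 0, 5, 3, 10, 8, 11, 4]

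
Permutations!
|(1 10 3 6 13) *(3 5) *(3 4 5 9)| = |(1 10 9 3 6 13)(4 5)| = 6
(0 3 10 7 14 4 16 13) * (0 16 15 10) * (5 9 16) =[3, 1, 2, 0, 15, 9, 6, 14, 8, 16, 7, 11, 12, 5, 4, 10, 13] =(0 3)(4 15 10 7 14)(5 9 16 13)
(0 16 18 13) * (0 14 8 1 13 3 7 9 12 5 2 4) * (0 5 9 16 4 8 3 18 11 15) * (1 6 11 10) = [4, 13, 8, 7, 5, 2, 11, 16, 6, 12, 1, 15, 9, 14, 3, 0, 10, 17, 18] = (18)(0 4 5 2 8 6 11 15)(1 13 14 3 7 16 10)(9 12)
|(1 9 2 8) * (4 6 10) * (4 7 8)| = |(1 9 2 4 6 10 7 8)| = 8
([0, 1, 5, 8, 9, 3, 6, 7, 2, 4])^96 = (9)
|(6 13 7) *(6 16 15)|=5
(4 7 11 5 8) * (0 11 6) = (0 11 5 8 4 7 6) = [11, 1, 2, 3, 7, 8, 0, 6, 4, 9, 10, 5]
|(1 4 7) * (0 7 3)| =5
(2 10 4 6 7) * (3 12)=(2 10 4 6 7)(3 12)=[0, 1, 10, 12, 6, 5, 7, 2, 8, 9, 4, 11, 3]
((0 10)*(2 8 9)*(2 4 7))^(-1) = (0 10)(2 7 4 9 8) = ((0 10)(2 8 9 4 7))^(-1)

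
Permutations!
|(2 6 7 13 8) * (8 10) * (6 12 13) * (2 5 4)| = 14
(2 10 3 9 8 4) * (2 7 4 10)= (3 9 8 10)(4 7)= [0, 1, 2, 9, 7, 5, 6, 4, 10, 8, 3]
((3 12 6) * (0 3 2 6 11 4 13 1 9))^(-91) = ((0 3 12 11 4 13 1 9)(2 6))^(-91) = (0 13 12 9 4 3 1 11)(2 6)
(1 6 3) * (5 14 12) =(1 6 3)(5 14 12) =[0, 6, 2, 1, 4, 14, 3, 7, 8, 9, 10, 11, 5, 13, 12]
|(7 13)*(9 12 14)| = |(7 13)(9 12 14)| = 6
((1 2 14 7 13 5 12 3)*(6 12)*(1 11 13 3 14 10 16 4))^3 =((1 2 10 16 4)(3 11 13 5 6 12 14 7))^3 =(1 16 2 4 10)(3 5 14 11 6 7 13 12)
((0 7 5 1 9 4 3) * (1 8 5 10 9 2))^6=((0 7 10 9 4 3)(1 2)(5 8))^6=(10)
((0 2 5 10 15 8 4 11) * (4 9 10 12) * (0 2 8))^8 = (0 10 8 15 9)(2 4 5 11 12) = ((0 8 9 10 15)(2 5 12 4 11))^8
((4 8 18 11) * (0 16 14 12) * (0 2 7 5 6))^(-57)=((0 16 14 12 2 7 5 6)(4 8 18 11))^(-57)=(0 6 5 7 2 12 14 16)(4 11 18 8)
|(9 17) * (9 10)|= 3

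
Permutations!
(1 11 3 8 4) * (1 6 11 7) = (1 7)(3 8 4 6 11) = [0, 7, 2, 8, 6, 5, 11, 1, 4, 9, 10, 3]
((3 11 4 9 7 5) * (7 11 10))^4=((3 10 7 5)(4 9 11))^4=(4 9 11)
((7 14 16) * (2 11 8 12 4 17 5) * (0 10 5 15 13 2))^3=((0 10 5)(2 11 8 12 4 17 15 13)(7 14 16))^3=(2 12 15 11 4 13 8 17)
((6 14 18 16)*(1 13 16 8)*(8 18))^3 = (18)(1 6)(8 16)(13 14)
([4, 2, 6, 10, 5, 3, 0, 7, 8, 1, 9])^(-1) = (0 6 2 1 9 10 3 5 4)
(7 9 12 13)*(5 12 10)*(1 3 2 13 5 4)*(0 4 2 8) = (0 4 1 3 8)(2 13 7 9 10)(5 12) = [4, 3, 13, 8, 1, 12, 6, 9, 0, 10, 2, 11, 5, 7]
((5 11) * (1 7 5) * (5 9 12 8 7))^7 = ((1 5 11)(7 9 12 8))^7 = (1 5 11)(7 8 12 9)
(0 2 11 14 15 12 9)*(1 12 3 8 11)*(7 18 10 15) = [2, 12, 1, 8, 4, 5, 6, 18, 11, 0, 15, 14, 9, 13, 7, 3, 16, 17, 10] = (0 2 1 12 9)(3 8 11 14 7 18 10 15)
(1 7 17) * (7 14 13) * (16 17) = (1 14 13 7 16 17) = [0, 14, 2, 3, 4, 5, 6, 16, 8, 9, 10, 11, 12, 7, 13, 15, 17, 1]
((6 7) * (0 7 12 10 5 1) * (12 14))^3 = ((0 7 6 14 12 10 5 1))^3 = (0 14 5 7 12 1 6 10)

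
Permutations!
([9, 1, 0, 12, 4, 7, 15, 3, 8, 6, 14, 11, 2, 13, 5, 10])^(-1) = (0 2 12 3 7 5 14 10 15 6 9)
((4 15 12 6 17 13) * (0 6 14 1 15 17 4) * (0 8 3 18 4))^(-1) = ((0 6)(1 15 12 14)(3 18 4 17 13 8))^(-1) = (0 6)(1 14 12 15)(3 8 13 17 4 18)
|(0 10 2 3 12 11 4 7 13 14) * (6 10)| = |(0 6 10 2 3 12 11 4 7 13 14)| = 11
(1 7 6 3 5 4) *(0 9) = (0 9)(1 7 6 3 5 4) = [9, 7, 2, 5, 1, 4, 3, 6, 8, 0]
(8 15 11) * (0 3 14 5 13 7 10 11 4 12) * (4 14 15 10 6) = (0 3 15 14 5 13 7 6 4 12)(8 10 11) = [3, 1, 2, 15, 12, 13, 4, 6, 10, 9, 11, 8, 0, 7, 5, 14]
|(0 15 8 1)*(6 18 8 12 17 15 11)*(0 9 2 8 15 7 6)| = 12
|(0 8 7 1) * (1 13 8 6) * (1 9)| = |(0 6 9 1)(7 13 8)| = 12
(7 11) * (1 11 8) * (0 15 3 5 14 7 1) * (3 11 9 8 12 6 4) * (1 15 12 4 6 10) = (0 12 10 1 9 8)(3 5 14 7 4)(11 15) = [12, 9, 2, 5, 3, 14, 6, 4, 0, 8, 1, 15, 10, 13, 7, 11]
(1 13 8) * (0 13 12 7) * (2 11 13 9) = (0 9 2 11 13 8 1 12 7) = [9, 12, 11, 3, 4, 5, 6, 0, 1, 2, 10, 13, 7, 8]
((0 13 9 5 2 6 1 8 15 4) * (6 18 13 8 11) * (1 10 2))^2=(0 15)(1 6 2 13 5 11 10 18 9)(4 8)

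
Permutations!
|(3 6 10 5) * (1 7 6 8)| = 7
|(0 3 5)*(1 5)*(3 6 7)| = |(0 6 7 3 1 5)| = 6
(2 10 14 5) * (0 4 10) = (0 4 10 14 5 2) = [4, 1, 0, 3, 10, 2, 6, 7, 8, 9, 14, 11, 12, 13, 5]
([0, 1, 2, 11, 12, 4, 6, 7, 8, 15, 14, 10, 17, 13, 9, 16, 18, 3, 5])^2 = [0, 1, 2, 10, 17, 12, 6, 7, 8, 16, 9, 14, 3, 13, 15, 18, 5, 11, 4]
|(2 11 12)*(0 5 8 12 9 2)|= |(0 5 8 12)(2 11 9)|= 12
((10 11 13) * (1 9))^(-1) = (1 9)(10 13 11)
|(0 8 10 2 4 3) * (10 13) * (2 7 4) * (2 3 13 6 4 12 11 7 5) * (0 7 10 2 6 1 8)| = |(1 8)(2 3 7 12 11 10 5 6 4 13)| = 10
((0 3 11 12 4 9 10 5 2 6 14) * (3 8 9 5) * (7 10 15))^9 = ((0 8 9 15 7 10 3 11 12 4 5 2 6 14))^9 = (0 4 7 14 12 15 6 11 9 2 3 8 5 10)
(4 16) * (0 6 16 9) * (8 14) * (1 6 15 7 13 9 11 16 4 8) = (0 15 7 13 9)(1 6 4 11 16 8 14) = [15, 6, 2, 3, 11, 5, 4, 13, 14, 0, 10, 16, 12, 9, 1, 7, 8]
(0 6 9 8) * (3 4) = (0 6 9 8)(3 4) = [6, 1, 2, 4, 3, 5, 9, 7, 0, 8]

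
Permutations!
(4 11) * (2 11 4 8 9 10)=(2 11 8 9 10)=[0, 1, 11, 3, 4, 5, 6, 7, 9, 10, 2, 8]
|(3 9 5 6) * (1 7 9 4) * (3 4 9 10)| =8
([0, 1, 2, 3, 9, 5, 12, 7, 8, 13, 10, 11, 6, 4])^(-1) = [0, 1, 2, 3, 13, 5, 12, 7, 8, 4, 10, 11, 6, 9]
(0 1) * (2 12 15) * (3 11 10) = [1, 0, 12, 11, 4, 5, 6, 7, 8, 9, 3, 10, 15, 13, 14, 2] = (0 1)(2 12 15)(3 11 10)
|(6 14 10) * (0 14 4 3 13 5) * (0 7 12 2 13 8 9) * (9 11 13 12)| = 12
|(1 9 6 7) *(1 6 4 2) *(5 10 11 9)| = |(1 5 10 11 9 4 2)(6 7)| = 14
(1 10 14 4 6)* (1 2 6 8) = (1 10 14 4 8)(2 6) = [0, 10, 6, 3, 8, 5, 2, 7, 1, 9, 14, 11, 12, 13, 4]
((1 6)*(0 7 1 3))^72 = ((0 7 1 6 3))^72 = (0 1 3 7 6)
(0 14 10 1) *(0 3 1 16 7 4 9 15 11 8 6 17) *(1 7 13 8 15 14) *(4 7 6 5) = (0 1 3 6 17)(4 9 14 10 16 13 8 5)(11 15) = [1, 3, 2, 6, 9, 4, 17, 7, 5, 14, 16, 15, 12, 8, 10, 11, 13, 0]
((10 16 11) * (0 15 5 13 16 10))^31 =(0 15 5 13 16 11) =((0 15 5 13 16 11))^31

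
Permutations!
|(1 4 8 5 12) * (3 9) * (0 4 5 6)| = 12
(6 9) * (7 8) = (6 9)(7 8) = [0, 1, 2, 3, 4, 5, 9, 8, 7, 6]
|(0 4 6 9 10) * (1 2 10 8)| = 8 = |(0 4 6 9 8 1 2 10)|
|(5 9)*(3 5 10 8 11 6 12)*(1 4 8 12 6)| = 20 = |(1 4 8 11)(3 5 9 10 12)|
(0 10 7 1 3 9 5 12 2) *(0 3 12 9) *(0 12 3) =(0 10 7 1 3 12 2)(5 9) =[10, 3, 0, 12, 4, 9, 6, 1, 8, 5, 7, 11, 2]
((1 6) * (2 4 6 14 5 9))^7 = ((1 14 5 9 2 4 6))^7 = (14)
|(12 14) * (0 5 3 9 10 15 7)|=14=|(0 5 3 9 10 15 7)(12 14)|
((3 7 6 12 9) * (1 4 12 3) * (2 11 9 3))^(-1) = (1 9 11 2 6 7 3 12 4)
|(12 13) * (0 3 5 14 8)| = 10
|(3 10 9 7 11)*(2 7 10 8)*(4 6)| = |(2 7 11 3 8)(4 6)(9 10)| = 10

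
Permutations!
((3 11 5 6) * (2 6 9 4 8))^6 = ((2 6 3 11 5 9 4 8))^6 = (2 4 5 3)(6 8 9 11)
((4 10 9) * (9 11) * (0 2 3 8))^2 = ((0 2 3 8)(4 10 11 9))^2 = (0 3)(2 8)(4 11)(9 10)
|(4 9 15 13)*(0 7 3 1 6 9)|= 9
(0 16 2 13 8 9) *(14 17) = (0 16 2 13 8 9)(14 17) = [16, 1, 13, 3, 4, 5, 6, 7, 9, 0, 10, 11, 12, 8, 17, 15, 2, 14]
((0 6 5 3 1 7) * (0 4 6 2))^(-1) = ((0 2)(1 7 4 6 5 3))^(-1) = (0 2)(1 3 5 6 4 7)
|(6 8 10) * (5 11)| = 6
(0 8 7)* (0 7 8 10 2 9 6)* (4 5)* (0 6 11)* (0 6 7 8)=(0 10 2 9 11 6 7 8)(4 5)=[10, 1, 9, 3, 5, 4, 7, 8, 0, 11, 2, 6]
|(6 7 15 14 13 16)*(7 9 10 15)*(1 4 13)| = 9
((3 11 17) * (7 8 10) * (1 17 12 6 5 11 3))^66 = (17)(5 12)(6 11)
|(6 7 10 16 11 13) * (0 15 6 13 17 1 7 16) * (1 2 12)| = 11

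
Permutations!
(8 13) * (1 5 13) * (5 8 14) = (1 8)(5 13 14) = [0, 8, 2, 3, 4, 13, 6, 7, 1, 9, 10, 11, 12, 14, 5]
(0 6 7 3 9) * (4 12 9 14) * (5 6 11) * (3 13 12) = (0 11 5 6 7 13 12 9)(3 14 4) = [11, 1, 2, 14, 3, 6, 7, 13, 8, 0, 10, 5, 9, 12, 4]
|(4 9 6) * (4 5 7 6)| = |(4 9)(5 7 6)| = 6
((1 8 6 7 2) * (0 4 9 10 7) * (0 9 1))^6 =(0 10 8)(1 2 9)(4 7 6)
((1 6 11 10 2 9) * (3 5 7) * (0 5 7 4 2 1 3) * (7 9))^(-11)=((0 5 4 2 7)(1 6 11 10)(3 9))^(-11)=(0 7 2 4 5)(1 6 11 10)(3 9)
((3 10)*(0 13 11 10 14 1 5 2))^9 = ((0 13 11 10 3 14 1 5 2))^9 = (14)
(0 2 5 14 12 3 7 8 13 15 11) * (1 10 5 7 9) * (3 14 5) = (0 2 7 8 13 15 11)(1 10 3 9)(12 14) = [2, 10, 7, 9, 4, 5, 6, 8, 13, 1, 3, 0, 14, 15, 12, 11]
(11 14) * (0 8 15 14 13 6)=(0 8 15 14 11 13 6)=[8, 1, 2, 3, 4, 5, 0, 7, 15, 9, 10, 13, 12, 6, 11, 14]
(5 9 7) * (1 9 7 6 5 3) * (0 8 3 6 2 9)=(0 8 3 1)(2 9)(5 7 6)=[8, 0, 9, 1, 4, 7, 5, 6, 3, 2]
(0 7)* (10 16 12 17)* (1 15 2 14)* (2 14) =[7, 15, 2, 3, 4, 5, 6, 0, 8, 9, 16, 11, 17, 13, 1, 14, 12, 10] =(0 7)(1 15 14)(10 16 12 17)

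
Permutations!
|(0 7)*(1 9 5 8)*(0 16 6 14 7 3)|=4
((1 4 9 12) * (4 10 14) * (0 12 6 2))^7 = ((0 12 1 10 14 4 9 6 2))^7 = (0 6 4 10 12 2 9 14 1)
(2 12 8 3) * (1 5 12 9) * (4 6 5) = (1 4 6 5 12 8 3 2 9) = [0, 4, 9, 2, 6, 12, 5, 7, 3, 1, 10, 11, 8]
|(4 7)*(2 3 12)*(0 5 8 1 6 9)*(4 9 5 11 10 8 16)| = |(0 11 10 8 1 6 5 16 4 7 9)(2 3 12)| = 33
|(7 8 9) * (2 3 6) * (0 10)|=|(0 10)(2 3 6)(7 8 9)|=6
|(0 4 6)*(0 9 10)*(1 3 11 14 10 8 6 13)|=|(0 4 13 1 3 11 14 10)(6 9 8)|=24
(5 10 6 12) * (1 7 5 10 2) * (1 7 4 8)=(1 4 8)(2 7 5)(6 12 10)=[0, 4, 7, 3, 8, 2, 12, 5, 1, 9, 6, 11, 10]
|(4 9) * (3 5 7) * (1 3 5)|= 2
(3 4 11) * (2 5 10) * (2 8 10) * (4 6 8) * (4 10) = (2 5)(3 6 8 4 11) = [0, 1, 5, 6, 11, 2, 8, 7, 4, 9, 10, 3]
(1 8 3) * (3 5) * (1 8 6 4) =(1 6 4)(3 8 5) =[0, 6, 2, 8, 1, 3, 4, 7, 5]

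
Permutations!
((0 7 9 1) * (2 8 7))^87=(0 7)(1 8)(2 9)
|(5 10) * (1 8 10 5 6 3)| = 5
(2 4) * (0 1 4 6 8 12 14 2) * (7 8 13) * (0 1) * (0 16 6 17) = (0 16 6 13 7 8 12 14 2 17)(1 4) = [16, 4, 17, 3, 1, 5, 13, 8, 12, 9, 10, 11, 14, 7, 2, 15, 6, 0]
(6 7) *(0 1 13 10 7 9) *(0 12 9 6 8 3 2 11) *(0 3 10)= (0 1 13)(2 11 3)(7 8 10)(9 12)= [1, 13, 11, 2, 4, 5, 6, 8, 10, 12, 7, 3, 9, 0]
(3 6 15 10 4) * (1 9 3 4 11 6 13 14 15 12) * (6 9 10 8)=(1 10 11 9 3 13 14 15 8 6 12)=[0, 10, 2, 13, 4, 5, 12, 7, 6, 3, 11, 9, 1, 14, 15, 8]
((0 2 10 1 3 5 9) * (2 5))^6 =(1 2)(3 10)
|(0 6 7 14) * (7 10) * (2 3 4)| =15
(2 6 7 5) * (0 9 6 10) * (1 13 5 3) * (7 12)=[9, 13, 10, 1, 4, 2, 12, 3, 8, 6, 0, 11, 7, 5]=(0 9 6 12 7 3 1 13 5 2 10)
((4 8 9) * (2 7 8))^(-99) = (2 7 8 9 4)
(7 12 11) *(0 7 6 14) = (0 7 12 11 6 14) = [7, 1, 2, 3, 4, 5, 14, 12, 8, 9, 10, 6, 11, 13, 0]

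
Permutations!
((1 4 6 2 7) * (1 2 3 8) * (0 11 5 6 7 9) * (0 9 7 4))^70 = ((0 11 5 6 3 8 1)(2 7))^70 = (11)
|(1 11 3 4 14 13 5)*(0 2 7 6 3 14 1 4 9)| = 6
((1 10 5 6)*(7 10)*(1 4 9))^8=(1 7 10 5 6 4 9)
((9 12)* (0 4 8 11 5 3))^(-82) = (12)(0 8 5)(3 4 11)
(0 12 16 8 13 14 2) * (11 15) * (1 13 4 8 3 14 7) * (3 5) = (0 12 16 5 3 14 2)(1 13 7)(4 8)(11 15) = [12, 13, 0, 14, 8, 3, 6, 1, 4, 9, 10, 15, 16, 7, 2, 11, 5]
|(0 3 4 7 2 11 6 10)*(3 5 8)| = |(0 5 8 3 4 7 2 11 6 10)| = 10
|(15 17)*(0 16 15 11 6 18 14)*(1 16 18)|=6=|(0 18 14)(1 16 15 17 11 6)|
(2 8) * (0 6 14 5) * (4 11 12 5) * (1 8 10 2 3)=(0 6 14 4 11 12 5)(1 8 3)(2 10)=[6, 8, 10, 1, 11, 0, 14, 7, 3, 9, 2, 12, 5, 13, 4]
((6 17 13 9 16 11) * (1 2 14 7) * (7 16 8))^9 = (1 8 13 6 16 2 7 9 17 11 14) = ((1 2 14 16 11 6 17 13 9 8 7))^9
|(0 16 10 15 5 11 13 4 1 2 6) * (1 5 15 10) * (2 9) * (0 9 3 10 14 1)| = 12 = |(0 16)(1 3 10 14)(2 6 9)(4 5 11 13)|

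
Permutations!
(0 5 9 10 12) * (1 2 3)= (0 5 9 10 12)(1 2 3)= [5, 2, 3, 1, 4, 9, 6, 7, 8, 10, 12, 11, 0]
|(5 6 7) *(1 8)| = 6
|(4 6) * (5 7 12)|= |(4 6)(5 7 12)|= 6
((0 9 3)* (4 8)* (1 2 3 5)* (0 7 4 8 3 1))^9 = ((0 9 5)(1 2)(3 7 4))^9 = (9)(1 2)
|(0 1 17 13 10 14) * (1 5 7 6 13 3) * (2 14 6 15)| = |(0 5 7 15 2 14)(1 17 3)(6 13 10)| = 6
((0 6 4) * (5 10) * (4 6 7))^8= (10)(0 4 7)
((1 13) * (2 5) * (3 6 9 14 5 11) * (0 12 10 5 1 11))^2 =((0 12 10 5 2)(1 13 11 3 6 9 14))^2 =(0 10 2 12 5)(1 11 6 14 13 3 9)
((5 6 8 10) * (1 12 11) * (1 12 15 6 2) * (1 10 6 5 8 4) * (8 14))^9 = (15)(11 12)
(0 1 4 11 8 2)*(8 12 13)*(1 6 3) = [6, 4, 0, 1, 11, 5, 3, 7, 2, 9, 10, 12, 13, 8] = (0 6 3 1 4 11 12 13 8 2)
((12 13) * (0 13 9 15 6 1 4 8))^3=(0 9 1)(4 13 15)(6 8 12)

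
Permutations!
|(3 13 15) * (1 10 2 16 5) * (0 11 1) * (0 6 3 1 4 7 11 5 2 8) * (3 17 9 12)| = 12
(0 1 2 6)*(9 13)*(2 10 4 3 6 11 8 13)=[1, 10, 11, 6, 3, 5, 0, 7, 13, 2, 4, 8, 12, 9]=(0 1 10 4 3 6)(2 11 8 13 9)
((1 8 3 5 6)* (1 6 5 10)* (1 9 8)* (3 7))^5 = ((3 10 9 8 7))^5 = (10)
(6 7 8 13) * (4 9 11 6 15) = [0, 1, 2, 3, 9, 5, 7, 8, 13, 11, 10, 6, 12, 15, 14, 4] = (4 9 11 6 7 8 13 15)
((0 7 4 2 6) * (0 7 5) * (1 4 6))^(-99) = ((0 5)(1 4 2)(6 7))^(-99) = (0 5)(6 7)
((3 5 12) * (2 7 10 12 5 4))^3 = (2 12)(3 7)(4 10)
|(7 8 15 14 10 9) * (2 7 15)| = 12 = |(2 7 8)(9 15 14 10)|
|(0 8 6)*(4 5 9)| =3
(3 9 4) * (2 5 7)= (2 5 7)(3 9 4)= [0, 1, 5, 9, 3, 7, 6, 2, 8, 4]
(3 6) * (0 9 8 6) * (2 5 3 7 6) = (0 9 8 2 5 3)(6 7) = [9, 1, 5, 0, 4, 3, 7, 6, 2, 8]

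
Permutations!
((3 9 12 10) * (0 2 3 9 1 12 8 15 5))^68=(0 15 9 12 3)(1 2 5 8 10)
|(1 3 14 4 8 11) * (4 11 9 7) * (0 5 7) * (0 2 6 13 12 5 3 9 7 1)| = 84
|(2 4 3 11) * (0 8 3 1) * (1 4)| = 6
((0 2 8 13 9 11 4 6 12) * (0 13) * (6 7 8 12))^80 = ((0 2 12 13 9 11 4 7 8))^80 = (0 8 7 4 11 9 13 12 2)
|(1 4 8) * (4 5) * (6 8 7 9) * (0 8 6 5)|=12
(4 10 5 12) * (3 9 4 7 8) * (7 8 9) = (3 7 9 4 10 5 12 8) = [0, 1, 2, 7, 10, 12, 6, 9, 3, 4, 5, 11, 8]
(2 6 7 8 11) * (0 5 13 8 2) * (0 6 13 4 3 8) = (0 5 4 3 8 11 6 7 2 13) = [5, 1, 13, 8, 3, 4, 7, 2, 11, 9, 10, 6, 12, 0]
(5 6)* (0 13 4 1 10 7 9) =[13, 10, 2, 3, 1, 6, 5, 9, 8, 0, 7, 11, 12, 4] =(0 13 4 1 10 7 9)(5 6)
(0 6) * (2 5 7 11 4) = (0 6)(2 5 7 11 4) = [6, 1, 5, 3, 2, 7, 0, 11, 8, 9, 10, 4]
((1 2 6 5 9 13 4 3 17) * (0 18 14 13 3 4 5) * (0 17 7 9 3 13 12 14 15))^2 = ((0 18 15)(1 2 6 17)(3 7 9 13 5)(12 14))^2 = (0 15 18)(1 6)(2 17)(3 9 5 7 13)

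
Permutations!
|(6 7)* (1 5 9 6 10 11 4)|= |(1 5 9 6 7 10 11 4)|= 8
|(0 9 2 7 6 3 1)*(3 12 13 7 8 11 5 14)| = 36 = |(0 9 2 8 11 5 14 3 1)(6 12 13 7)|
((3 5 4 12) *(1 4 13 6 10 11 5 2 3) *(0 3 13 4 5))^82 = ((0 3 2 13 6 10 11)(1 5 4 12))^82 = (0 10 13 3 11 6 2)(1 4)(5 12)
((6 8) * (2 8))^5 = ((2 8 6))^5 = (2 6 8)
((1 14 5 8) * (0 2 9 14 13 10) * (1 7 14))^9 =(0 1)(2 13)(5 8 7 14)(9 10)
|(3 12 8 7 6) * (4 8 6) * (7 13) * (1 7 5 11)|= 21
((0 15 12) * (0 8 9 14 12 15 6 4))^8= (15)(0 4 6)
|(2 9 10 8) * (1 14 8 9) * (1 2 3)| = |(1 14 8 3)(9 10)| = 4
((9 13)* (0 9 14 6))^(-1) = ((0 9 13 14 6))^(-1) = (0 6 14 13 9)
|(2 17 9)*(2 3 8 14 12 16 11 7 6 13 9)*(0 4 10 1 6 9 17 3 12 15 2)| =35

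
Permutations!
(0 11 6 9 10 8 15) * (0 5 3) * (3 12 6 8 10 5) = (0 11 8 15 3)(5 12 6 9) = [11, 1, 2, 0, 4, 12, 9, 7, 15, 5, 10, 8, 6, 13, 14, 3]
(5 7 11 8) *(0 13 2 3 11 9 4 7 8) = [13, 1, 3, 11, 7, 8, 6, 9, 5, 4, 10, 0, 12, 2] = (0 13 2 3 11)(4 7 9)(5 8)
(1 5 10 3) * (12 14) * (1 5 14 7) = [0, 14, 2, 5, 4, 10, 6, 1, 8, 9, 3, 11, 7, 13, 12] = (1 14 12 7)(3 5 10)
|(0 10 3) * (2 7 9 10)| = |(0 2 7 9 10 3)| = 6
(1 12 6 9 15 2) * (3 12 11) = [0, 11, 1, 12, 4, 5, 9, 7, 8, 15, 10, 3, 6, 13, 14, 2] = (1 11 3 12 6 9 15 2)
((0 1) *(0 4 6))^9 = (0 1 4 6)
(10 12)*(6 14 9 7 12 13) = (6 14 9 7 12 10 13) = [0, 1, 2, 3, 4, 5, 14, 12, 8, 7, 13, 11, 10, 6, 9]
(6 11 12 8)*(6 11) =(8 11 12) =[0, 1, 2, 3, 4, 5, 6, 7, 11, 9, 10, 12, 8]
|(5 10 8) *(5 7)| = 4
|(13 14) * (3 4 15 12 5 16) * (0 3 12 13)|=6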